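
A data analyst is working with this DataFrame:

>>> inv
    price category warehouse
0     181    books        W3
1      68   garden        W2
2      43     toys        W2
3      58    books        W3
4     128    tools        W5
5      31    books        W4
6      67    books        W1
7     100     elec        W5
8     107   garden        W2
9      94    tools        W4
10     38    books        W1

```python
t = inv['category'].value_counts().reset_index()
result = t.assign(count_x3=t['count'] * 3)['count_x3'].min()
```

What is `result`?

3

value_counts of category:
category
books     5
garden    2
tools     2
toys      1
elec      1
Name: count, dtype: int64
reset_index():
  category  count
0    books      5
1   garden      2
2    tools      2
3     toys      1
4     elec      1
add column count_x3 = t['count'] * 3:
  category  count  count_x3
0    books      5        15
1   garden      2         6
2    tools      2         6
3     toys      1         3
4     elec      1         3
Then the min of column 'count_x3': 3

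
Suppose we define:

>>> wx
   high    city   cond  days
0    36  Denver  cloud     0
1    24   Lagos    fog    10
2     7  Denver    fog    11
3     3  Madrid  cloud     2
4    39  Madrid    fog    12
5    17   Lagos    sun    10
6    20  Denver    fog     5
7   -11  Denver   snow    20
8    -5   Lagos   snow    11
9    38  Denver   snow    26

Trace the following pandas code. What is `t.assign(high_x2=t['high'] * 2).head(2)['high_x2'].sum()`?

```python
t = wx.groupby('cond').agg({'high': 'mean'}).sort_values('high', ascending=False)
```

84.0

group by cond, mean of high:
            high
cond            
cloud  19.500000
fog    22.500000
snow    7.333333
sun    17.000000
sort by high descending:
            high
cond            
fog    22.500000
cloud  19.500000
sun    17.000000
snow    7.333333
add column high_x2 = t['high'] * 2:
            high    high_x2
cond                       
fog    22.500000  45.000000
cloud  19.500000  39.000000
sun    17.000000  34.000000
snow    7.333333  14.666667
take first 2 rows:
       high  high_x2
cond                
fog    22.5     45.0
cloud  19.5     39.0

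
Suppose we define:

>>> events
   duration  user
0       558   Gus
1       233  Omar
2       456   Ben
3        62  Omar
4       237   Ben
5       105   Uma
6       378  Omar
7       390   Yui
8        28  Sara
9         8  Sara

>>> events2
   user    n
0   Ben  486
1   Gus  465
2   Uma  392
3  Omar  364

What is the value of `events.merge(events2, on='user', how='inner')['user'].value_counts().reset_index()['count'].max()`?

merge on 'user' (how='inner') → 7 rows:
   duration  user    n
0       558   Gus  465
1       233  Omar  364
2       456   Ben  486
3        62  Omar  364
4       237   Ben  486
5       105   Uma  392
6       378  Omar  364
value_counts of user:
user
Omar    3
Ben     2
Gus     1
Uma     1
Name: count, dtype: int64
reset_index():
   user  count
0  Omar      3
1   Ben      2
2   Gus      1
3   Uma      1
Reading off the max of column 'count', we get 3.

3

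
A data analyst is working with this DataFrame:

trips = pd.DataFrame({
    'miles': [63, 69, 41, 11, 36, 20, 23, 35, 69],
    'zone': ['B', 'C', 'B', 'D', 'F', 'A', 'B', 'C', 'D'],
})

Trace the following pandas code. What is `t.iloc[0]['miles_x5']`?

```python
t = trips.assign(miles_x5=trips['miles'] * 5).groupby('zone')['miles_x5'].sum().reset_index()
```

100

add column miles_x5 = trips['miles'] * 5:
   miles zone  miles_x5
0     63    B       315
1     69    C       345
2     41    B       205
3     11    D        55
4     36    F       180
5     20    A       100
6     23    B       115
7     35    C       175
8     69    D       345
group by zone, sum of miles_x5:
zone
A    100
B    635
C    520
D    400
F    180
Name: miles_x5, dtype: int64
reset_index():
  zone  miles_x5
0    A       100
1    B       635
2    C       520
3    D       400
4    F       180
So iloc[0]['miles_x5'] = 100.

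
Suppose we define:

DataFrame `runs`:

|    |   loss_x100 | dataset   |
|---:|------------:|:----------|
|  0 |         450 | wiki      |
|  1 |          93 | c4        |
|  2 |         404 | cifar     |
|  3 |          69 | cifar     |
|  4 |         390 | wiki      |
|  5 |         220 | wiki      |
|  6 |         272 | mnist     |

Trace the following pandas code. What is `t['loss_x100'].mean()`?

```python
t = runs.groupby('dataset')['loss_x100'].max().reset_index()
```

group by dataset, max of loss_x100:
dataset
c4        93
cifar    404
mnist    272
wiki     450
Name: loss_x100, dtype: int64
reset_index():
  dataset  loss_x100
0      c4         93
1   cifar        404
2   mnist        272
3    wiki        450

304.75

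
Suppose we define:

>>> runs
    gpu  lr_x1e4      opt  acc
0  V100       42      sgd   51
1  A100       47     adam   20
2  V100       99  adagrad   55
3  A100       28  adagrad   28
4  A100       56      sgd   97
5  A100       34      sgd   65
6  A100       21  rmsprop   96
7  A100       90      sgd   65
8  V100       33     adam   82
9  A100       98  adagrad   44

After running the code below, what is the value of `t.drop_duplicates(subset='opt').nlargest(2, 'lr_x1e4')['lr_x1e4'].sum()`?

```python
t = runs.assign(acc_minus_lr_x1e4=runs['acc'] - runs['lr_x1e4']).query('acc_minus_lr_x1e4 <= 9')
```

add column acc_minus_lr_x1e4 = runs['acc'] - runs['lr_x1e4']:
    gpu  lr_x1e4      opt  acc  acc_minus_lr_x1e4
0  V100       42      sgd   51                  9
1  A100       47     adam   20                -27
2  V100       99  adagrad   55                -44
3  A100       28  adagrad   28                  0
4  A100       56      sgd   97                 41
5  A100       34      sgd   65                 31
6  A100       21  rmsprop   96                 75
7  A100       90      sgd   65                -25
8  V100       33     adam   82                 49
9  A100       98  adagrad   44                -54
filter rows where acc_minus_lr_x1e4 <= 9:
    gpu  lr_x1e4      opt  acc  acc_minus_lr_x1e4
0  V100       42      sgd   51                  9
1  A100       47     adam   20                -27
2  V100       99  adagrad   55                -44
3  A100       28  adagrad   28                  0
7  A100       90      sgd   65                -25
9  A100       98  adagrad   44                -54
drop duplicate opt (keep=first):
    gpu  lr_x1e4      opt  acc  acc_minus_lr_x1e4
0  V100       42      sgd   51                  9
1  A100       47     adam   20                -27
2  V100       99  adagrad   55                -44
take 2 rows with largest lr_x1e4:
    gpu  lr_x1e4      opt  acc  acc_minus_lr_x1e4
2  V100       99  adagrad   55                -44
1  A100       47     adam   20                -27

146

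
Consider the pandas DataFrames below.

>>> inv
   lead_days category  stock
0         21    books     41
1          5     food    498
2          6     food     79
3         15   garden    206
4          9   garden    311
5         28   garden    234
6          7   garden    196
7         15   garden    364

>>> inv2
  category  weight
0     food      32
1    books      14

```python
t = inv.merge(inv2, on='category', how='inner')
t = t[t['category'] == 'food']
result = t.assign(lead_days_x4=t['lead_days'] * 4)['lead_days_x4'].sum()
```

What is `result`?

merge on 'category' (how='inner') → 3 rows:
   lead_days category  stock  weight
0         21    books     41      14
1          5     food    498      32
2          6     food     79      32
filter rows where category == 'food':
   lead_days category  stock  weight
1          5     food    498      32
2          6     food     79      32
add column lead_days_x4 = t['lead_days'] * 4:
   lead_days category  stock  weight  lead_days_x4
1          5     food    498      32            20
2          6     food     79      32            24
Taking the sum of column 'lead_days_x4' gives 44.

44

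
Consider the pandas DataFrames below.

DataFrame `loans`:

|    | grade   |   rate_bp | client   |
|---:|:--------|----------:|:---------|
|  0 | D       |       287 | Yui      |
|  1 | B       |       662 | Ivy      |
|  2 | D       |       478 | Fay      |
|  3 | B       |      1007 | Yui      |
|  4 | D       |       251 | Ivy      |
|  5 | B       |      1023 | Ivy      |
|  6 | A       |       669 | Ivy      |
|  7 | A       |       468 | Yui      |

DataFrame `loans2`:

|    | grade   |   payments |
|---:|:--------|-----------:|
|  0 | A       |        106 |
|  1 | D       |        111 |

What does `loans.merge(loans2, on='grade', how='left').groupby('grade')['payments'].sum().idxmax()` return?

merge on 'grade' (how='left') → 8 rows:
  grade  rate_bp client  payments
0     D      287    Yui     111.0
1     B      662    Ivy       NaN
2     D      478    Fay     111.0
3     B     1007    Yui       NaN
4     D      251    Ivy     111.0
5     B     1023    Ivy       NaN
6     A      669    Ivy     106.0
7     A      468    Yui     106.0
group by grade, sum of payments:
grade
A    212.0
B      0.0
D    333.0
Name: payments, dtype: float64

D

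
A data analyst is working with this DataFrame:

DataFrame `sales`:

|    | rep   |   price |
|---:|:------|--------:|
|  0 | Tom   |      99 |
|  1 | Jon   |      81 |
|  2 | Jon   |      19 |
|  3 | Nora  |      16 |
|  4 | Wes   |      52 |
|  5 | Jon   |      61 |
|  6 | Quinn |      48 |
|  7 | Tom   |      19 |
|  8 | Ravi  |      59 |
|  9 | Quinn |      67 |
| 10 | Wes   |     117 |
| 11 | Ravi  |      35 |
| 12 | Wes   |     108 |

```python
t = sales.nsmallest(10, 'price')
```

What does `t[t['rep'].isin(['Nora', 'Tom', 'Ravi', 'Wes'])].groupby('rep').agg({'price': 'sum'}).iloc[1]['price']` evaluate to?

take 10 rows with smallest price:
      rep  price
3    Nora     16
2     Jon     19
7     Tom     19
11   Ravi     35
6   Quinn     48
4     Wes     52
8    Ravi     59
5     Jon     61
9   Quinn     67
1     Jon     81
filter rows where rep in ['Nora', 'Tom', 'Ravi', 'Wes']:
     rep  price
3   Nora     16
7    Tom     19
11  Ravi     35
4    Wes     52
8   Ravi     59
group by rep, sum of price:
      price
rep        
Nora     16
Ravi     94
Tom      19
Wes      52

94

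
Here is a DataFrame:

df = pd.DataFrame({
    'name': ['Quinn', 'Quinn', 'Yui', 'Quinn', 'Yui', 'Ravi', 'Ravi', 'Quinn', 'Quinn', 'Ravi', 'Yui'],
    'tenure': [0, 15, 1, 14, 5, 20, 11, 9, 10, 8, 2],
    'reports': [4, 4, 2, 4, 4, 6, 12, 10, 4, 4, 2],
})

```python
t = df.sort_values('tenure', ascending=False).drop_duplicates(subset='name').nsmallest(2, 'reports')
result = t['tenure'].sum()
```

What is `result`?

sort by tenure descending:
     name  tenure  reports
5    Ravi      20        6
1   Quinn      15        4
3   Quinn      14        4
6    Ravi      11       12
8   Quinn      10        4
7   Quinn       9       10
9    Ravi       8        4
4     Yui       5        4
10    Yui       2        2
2     Yui       1        2
0   Quinn       0        4
drop duplicate name (keep=first):
    name  tenure  reports
5   Ravi      20        6
1  Quinn      15        4
4    Yui       5        4
take 2 rows with smallest reports:
    name  tenure  reports
1  Quinn      15        4
4    Yui       5        4
So sum() = 20.

20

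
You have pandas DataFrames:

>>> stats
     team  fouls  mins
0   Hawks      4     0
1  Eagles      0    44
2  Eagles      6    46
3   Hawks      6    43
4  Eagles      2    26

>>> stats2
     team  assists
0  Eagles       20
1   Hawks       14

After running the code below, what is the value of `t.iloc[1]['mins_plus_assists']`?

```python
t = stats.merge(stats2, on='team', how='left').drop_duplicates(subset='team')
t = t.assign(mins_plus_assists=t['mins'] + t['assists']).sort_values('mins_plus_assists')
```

merge on 'team' (how='left') → 5 rows:
     team  fouls  mins  assists
0   Hawks      4     0       14
1  Eagles      0    44       20
2  Eagles      6    46       20
3   Hawks      6    43       14
4  Eagles      2    26       20
drop duplicate team (keep=first):
     team  fouls  mins  assists
0   Hawks      4     0       14
1  Eagles      0    44       20
add column mins_plus_assists = t['mins'] + t['assists']:
     team  fouls  mins  assists  mins_plus_assists
0   Hawks      4     0       14                 14
1  Eagles      0    44       20                 64
sort by mins_plus_assists:
     team  fouls  mins  assists  mins_plus_assists
0   Hawks      4     0       14                 14
1  Eagles      0    44       20                 64
The value at position 1, column 'mins_plus_assists' is 64.

64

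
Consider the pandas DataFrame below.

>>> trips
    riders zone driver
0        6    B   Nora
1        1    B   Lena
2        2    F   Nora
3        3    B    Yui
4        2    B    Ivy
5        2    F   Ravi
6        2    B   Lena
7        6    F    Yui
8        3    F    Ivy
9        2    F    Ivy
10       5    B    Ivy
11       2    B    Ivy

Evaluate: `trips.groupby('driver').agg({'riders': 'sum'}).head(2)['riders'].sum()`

group by driver, sum of riders:
        riders
driver        
Ivy         14
Lena         3
Nora         8
Ravi         2
Yui          9
take first 2 rows:
        riders
driver        
Ivy         14
Lena         3
Hence 17.

17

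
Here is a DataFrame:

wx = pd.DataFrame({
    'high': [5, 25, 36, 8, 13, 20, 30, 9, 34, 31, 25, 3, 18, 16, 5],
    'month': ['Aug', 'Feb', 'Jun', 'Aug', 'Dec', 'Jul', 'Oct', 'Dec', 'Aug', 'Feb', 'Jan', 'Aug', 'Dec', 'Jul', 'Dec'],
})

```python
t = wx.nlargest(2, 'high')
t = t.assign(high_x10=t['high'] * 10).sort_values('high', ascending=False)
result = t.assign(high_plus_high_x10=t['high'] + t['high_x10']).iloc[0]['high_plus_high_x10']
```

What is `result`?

396

take 2 rows with largest high:
   high month
2    36   Jun
8    34   Aug
add column high_x10 = t['high'] * 10:
   high month  high_x10
2    36   Jun       360
8    34   Aug       340
sort by high descending:
   high month  high_x10
2    36   Jun       360
8    34   Aug       340
add column high_plus_high_x10 = t['high'] + t['high_x10']:
   high month  high_x10  high_plus_high_x10
2    36   Jun       360                 396
8    34   Aug       340                 374
The value at position 0, column 'high_plus_high_x10' is 396.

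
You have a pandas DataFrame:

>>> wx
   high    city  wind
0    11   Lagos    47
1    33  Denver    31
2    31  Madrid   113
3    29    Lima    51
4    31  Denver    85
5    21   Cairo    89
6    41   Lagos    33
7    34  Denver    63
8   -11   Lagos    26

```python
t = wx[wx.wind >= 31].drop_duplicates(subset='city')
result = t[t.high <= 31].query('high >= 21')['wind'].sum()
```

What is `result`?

filter rows where wind >= 31:
   high    city  wind
0    11   Lagos    47
1    33  Denver    31
2    31  Madrid   113
3    29    Lima    51
4    31  Denver    85
5    21   Cairo    89
6    41   Lagos    33
7    34  Denver    63
drop duplicate city (keep=first):
   high    city  wind
0    11   Lagos    47
1    33  Denver    31
2    31  Madrid   113
3    29    Lima    51
5    21   Cairo    89
filter rows where high <= 31:
   high    city  wind
0    11   Lagos    47
2    31  Madrid   113
3    29    Lima    51
5    21   Cairo    89
filter rows where high >= 21:
   high    city  wind
2    31  Madrid   113
3    29    Lima    51
5    21   Cairo    89
Taking the sum of column 'wind' gives 253.

253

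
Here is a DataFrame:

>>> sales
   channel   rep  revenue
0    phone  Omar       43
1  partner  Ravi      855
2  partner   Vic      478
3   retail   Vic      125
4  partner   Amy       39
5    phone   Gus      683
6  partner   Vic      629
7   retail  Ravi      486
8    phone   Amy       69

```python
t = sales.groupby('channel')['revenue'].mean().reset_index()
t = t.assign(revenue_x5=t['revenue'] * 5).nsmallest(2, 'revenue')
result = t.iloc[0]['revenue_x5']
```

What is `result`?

1325.0

group by channel, mean of revenue:
channel
partner    500.25
phone      265.00
retail     305.50
Name: revenue, dtype: float64
reset_index():
   channel  revenue
0  partner   500.25
1    phone   265.00
2   retail   305.50
add column revenue_x5 = t['revenue'] * 5:
   channel  revenue  revenue_x5
0  partner   500.25     2501.25
1    phone   265.00     1325.00
2   retail   305.50     1527.50
take 2 rows with smallest revenue:
  channel  revenue  revenue_x5
1   phone    265.0      1325.0
2  retail    305.5      1527.5
So iloc[0]['revenue_x5'] = 1325.0.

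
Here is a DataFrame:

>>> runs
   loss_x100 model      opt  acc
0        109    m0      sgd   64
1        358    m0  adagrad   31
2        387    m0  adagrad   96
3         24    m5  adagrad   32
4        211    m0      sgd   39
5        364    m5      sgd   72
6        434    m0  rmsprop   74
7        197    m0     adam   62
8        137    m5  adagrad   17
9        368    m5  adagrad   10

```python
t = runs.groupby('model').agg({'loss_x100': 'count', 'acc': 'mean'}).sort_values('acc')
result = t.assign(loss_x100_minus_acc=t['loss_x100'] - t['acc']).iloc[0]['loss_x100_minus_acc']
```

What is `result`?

group by model: count(loss_x100), mean(acc):
       loss_x100    acc
model                  
m0             6  61.00
m5             4  32.75
sort by acc:
       loss_x100    acc
model                  
m5             4  32.75
m0             6  61.00
add column loss_x100_minus_acc = t['loss_x100'] - t['acc']:
       loss_x100    acc  loss_x100_minus_acc
model                                       
m5             4  32.75               -28.75
m0             6  61.00               -55.00

-28.75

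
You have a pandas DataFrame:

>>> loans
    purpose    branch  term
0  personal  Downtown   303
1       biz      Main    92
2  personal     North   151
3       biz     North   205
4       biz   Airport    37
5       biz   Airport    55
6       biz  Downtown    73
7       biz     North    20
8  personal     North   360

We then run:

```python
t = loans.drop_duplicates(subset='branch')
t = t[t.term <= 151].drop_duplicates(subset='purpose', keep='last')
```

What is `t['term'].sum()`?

188

drop duplicate branch (keep=first):
    purpose    branch  term
0  personal  Downtown   303
1       biz      Main    92
2  personal     North   151
4       biz   Airport    37
filter rows where term <= 151:
    purpose   branch  term
1       biz     Main    92
2  personal    North   151
4       biz  Airport    37
drop duplicate purpose (keep=last):
    purpose   branch  term
2  personal    North   151
4       biz  Airport    37
Taking the sum of column 'term' gives 188.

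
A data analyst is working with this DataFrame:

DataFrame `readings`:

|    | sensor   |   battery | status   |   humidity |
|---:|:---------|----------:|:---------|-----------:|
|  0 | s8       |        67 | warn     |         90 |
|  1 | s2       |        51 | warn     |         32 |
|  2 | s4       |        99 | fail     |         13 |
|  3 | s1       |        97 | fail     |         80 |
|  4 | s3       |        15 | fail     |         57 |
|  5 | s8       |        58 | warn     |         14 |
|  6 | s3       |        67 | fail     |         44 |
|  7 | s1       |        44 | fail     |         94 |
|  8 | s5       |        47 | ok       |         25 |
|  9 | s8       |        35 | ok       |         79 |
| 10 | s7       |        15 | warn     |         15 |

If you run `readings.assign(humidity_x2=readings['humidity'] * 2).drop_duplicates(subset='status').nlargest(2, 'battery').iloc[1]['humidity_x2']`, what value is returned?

180

add column humidity_x2 = readings['humidity'] * 2:
   sensor  battery status  humidity  humidity_x2
0      s8       67   warn        90          180
1      s2       51   warn        32           64
2      s4       99   fail        13           26
3      s1       97   fail        80          160
4      s3       15   fail        57          114
5      s8       58   warn        14           28
6      s3       67   fail        44           88
7      s1       44   fail        94          188
8      s5       47     ok        25           50
9      s8       35     ok        79          158
10     s7       15   warn        15           30
drop duplicate status (keep=first):
  sensor  battery status  humidity  humidity_x2
0     s8       67   warn        90          180
2     s4       99   fail        13           26
8     s5       47     ok        25           50
take 2 rows with largest battery:
  sensor  battery status  humidity  humidity_x2
2     s4       99   fail        13           26
0     s8       67   warn        90          180
Then the value at position 1, column 'humidity_x2': 180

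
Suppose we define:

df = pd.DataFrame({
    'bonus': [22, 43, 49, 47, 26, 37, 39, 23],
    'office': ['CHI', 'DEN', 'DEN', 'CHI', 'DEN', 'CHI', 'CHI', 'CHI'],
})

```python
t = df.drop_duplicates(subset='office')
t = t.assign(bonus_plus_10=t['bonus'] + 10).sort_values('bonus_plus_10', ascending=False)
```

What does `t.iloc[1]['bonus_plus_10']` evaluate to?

drop duplicate office (keep=first):
   bonus office
0     22    CHI
1     43    DEN
add column bonus_plus_10 = t['bonus'] + 10:
   bonus office  bonus_plus_10
0     22    CHI             32
1     43    DEN             53
sort by bonus_plus_10 descending:
   bonus office  bonus_plus_10
1     43    DEN             53
0     22    CHI             32
Hence 32.

32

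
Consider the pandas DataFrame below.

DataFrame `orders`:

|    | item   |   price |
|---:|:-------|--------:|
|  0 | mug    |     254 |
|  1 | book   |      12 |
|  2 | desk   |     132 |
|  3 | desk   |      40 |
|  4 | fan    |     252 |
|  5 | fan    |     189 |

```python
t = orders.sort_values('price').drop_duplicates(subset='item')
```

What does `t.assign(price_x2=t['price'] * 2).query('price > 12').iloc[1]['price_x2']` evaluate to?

sort by price:
   item  price
1  book     12
3  desk     40
2  desk    132
5   fan    189
4   fan    252
0   mug    254
drop duplicate item (keep=first):
   item  price
1  book     12
3  desk     40
5   fan    189
0   mug    254
add column price_x2 = t['price'] * 2:
   item  price  price_x2
1  book     12        24
3  desk     40        80
5   fan    189       378
0   mug    254       508
filter rows where price > 12:
   item  price  price_x2
3  desk     40        80
5   fan    189       378
0   mug    254       508
Then the value at position 1, column 'price_x2': 378

378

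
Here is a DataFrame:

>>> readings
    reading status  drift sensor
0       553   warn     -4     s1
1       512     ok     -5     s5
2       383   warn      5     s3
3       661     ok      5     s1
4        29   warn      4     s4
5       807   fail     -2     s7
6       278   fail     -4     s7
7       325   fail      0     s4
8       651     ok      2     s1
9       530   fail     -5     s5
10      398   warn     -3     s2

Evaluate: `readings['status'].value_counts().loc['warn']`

value_counts of status:
status
warn    4
fail    4
ok      3
Name: count, dtype: int64
So loc['warn'] = 4.

4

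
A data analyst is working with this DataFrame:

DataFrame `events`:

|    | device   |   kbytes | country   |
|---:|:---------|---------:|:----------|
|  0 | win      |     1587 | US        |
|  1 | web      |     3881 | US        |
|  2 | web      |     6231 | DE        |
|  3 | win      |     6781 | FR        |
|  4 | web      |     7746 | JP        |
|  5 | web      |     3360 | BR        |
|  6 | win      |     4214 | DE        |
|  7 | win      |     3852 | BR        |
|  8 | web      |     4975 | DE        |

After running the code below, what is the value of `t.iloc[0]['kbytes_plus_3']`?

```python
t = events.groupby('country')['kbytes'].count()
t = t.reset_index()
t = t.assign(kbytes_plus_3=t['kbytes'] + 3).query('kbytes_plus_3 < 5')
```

4

group by country, count of kbytes:
country
BR    2
DE    3
FR    1
JP    1
US    2
Name: kbytes, dtype: int64
reset_index():
  country  kbytes
0      BR       2
1      DE       3
2      FR       1
3      JP       1
4      US       2
add column kbytes_plus_3 = t['kbytes'] + 3:
  country  kbytes  kbytes_plus_3
0      BR       2              5
1      DE       3              6
2      FR       1              4
3      JP       1              4
4      US       2              5
filter rows where kbytes_plus_3 < 5:
  country  kbytes  kbytes_plus_3
2      FR       1              4
3      JP       1              4
Taking the value at position 0, column 'kbytes_plus_3' gives 4.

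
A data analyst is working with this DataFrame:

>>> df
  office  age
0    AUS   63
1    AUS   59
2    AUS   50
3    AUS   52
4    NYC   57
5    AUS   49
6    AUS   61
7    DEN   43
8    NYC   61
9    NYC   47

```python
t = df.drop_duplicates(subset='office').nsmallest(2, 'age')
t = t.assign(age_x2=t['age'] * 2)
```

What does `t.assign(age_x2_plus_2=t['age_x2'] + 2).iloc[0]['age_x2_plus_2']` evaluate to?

drop duplicate office (keep=first):
  office  age
0    AUS   63
4    NYC   57
7    DEN   43
take 2 rows with smallest age:
  office  age
7    DEN   43
4    NYC   57
add column age_x2 = t['age'] * 2:
  office  age  age_x2
7    DEN   43      86
4    NYC   57     114
add column age_x2_plus_2 = t['age_x2'] + 2:
  office  age  age_x2  age_x2_plus_2
7    DEN   43      86             88
4    NYC   57     114            116

88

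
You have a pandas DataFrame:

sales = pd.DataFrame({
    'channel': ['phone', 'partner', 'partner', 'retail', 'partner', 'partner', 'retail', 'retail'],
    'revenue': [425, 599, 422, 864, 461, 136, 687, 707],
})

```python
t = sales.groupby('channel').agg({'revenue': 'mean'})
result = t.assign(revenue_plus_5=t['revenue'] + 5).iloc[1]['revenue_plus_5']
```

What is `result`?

group by channel, mean of revenue:
            revenue
channel            
partner  404.500000
phone    425.000000
retail   752.666667
add column revenue_plus_5 = t['revenue'] + 5:
            revenue  revenue_plus_5
channel                            
partner  404.500000      409.500000
phone    425.000000      430.000000
retail   752.666667      757.666667

430.0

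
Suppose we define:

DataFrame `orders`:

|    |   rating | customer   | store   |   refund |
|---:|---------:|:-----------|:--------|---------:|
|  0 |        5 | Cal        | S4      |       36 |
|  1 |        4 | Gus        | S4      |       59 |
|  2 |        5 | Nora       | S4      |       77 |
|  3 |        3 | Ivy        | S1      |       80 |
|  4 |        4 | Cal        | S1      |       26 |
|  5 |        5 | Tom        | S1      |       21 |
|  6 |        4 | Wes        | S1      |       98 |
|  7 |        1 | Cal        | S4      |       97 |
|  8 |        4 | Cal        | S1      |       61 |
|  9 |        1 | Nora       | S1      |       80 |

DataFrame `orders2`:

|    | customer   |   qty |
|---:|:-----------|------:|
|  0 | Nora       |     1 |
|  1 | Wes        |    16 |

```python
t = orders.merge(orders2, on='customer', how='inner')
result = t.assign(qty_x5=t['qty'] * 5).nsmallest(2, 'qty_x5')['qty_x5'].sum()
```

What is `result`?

10

merge on 'customer' (how='inner') → 3 rows:
   rating customer store  refund  qty
0       5     Nora    S4      77    1
1       4      Wes    S1      98   16
2       1     Nora    S1      80    1
add column qty_x5 = t['qty'] * 5:
   rating customer store  refund  qty  qty_x5
0       5     Nora    S4      77    1       5
1       4      Wes    S1      98   16      80
2       1     Nora    S1      80    1       5
take 2 rows with smallest qty_x5:
   rating customer store  refund  qty  qty_x5
0       5     Nora    S4      77    1       5
2       1     Nora    S1      80    1       5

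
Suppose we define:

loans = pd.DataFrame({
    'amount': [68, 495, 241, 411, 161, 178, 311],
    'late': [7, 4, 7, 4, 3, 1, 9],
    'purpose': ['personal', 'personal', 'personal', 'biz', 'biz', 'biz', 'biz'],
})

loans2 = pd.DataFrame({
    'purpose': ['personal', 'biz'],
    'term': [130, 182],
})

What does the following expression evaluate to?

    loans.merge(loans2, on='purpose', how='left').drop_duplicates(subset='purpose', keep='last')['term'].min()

merge on 'purpose' (how='left') → 7 rows:
   amount  late   purpose  term
0      68     7  personal   130
1     495     4  personal   130
2     241     7  personal   130
3     411     4       biz   182
4     161     3       biz   182
5     178     1       biz   182
6     311     9       biz   182
drop duplicate purpose (keep=last):
   amount  late   purpose  term
2     241     7  personal   130
6     311     9       biz   182
So min() = 130.

130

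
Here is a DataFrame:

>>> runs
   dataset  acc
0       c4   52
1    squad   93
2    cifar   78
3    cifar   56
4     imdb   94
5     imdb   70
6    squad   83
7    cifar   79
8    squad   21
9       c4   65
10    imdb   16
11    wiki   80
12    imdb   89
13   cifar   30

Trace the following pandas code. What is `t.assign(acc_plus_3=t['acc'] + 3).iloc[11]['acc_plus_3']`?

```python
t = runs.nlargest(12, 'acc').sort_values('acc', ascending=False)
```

take 12 rows with largest acc:
   dataset  acc
4     imdb   94
1    squad   93
12    imdb   89
6    squad   83
11    wiki   80
7    cifar   79
2    cifar   78
5     imdb   70
9       c4   65
3    cifar   56
0       c4   52
13   cifar   30
sort by acc descending:
   dataset  acc
4     imdb   94
1    squad   93
12    imdb   89
6    squad   83
11    wiki   80
7    cifar   79
2    cifar   78
5     imdb   70
9       c4   65
3    cifar   56
0       c4   52
13   cifar   30
add column acc_plus_3 = t['acc'] + 3:
   dataset  acc  acc_plus_3
4     imdb   94          97
1    squad   93          96
12    imdb   89          92
6    squad   83          86
11    wiki   80          83
7    cifar   79          82
2    cifar   78          81
5     imdb   70          73
9       c4   65          68
3    cifar   56          59
0       c4   52          55
13   cifar   30          33
Taking the value at position 11, column 'acc_plus_3' gives 33.

33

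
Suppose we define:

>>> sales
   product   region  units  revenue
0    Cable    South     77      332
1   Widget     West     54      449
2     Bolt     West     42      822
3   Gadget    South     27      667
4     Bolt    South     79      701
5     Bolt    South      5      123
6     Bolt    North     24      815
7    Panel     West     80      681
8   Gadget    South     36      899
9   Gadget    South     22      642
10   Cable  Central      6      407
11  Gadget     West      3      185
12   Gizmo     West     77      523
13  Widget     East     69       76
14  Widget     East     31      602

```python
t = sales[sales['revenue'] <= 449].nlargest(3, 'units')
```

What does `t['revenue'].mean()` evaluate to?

filter rows where revenue <= 449:
   product   region  units  revenue
0    Cable    South     77      332
1   Widget     West     54      449
5     Bolt    South      5      123
10   Cable  Central      6      407
11  Gadget     West      3      185
13  Widget     East     69       76
take 3 rows with largest units:
   product region  units  revenue
0    Cable  South     77      332
13  Widget   East     69       76
1   Widget   West     54      449
The mean of column 'revenue' is 285.666666667.

285.666666667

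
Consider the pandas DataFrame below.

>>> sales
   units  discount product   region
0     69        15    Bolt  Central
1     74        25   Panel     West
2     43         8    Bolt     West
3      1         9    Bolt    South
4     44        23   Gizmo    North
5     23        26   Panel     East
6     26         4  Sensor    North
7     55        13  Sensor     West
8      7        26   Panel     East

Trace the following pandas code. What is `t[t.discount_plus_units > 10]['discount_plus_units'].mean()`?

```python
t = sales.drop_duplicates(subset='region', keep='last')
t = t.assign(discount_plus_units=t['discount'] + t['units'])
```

drop duplicate region (keep=last):
   units  discount product   region
0     69        15    Bolt  Central
3      1         9    Bolt    South
6     26         4  Sensor    North
7     55        13  Sensor     West
8      7        26   Panel     East
add column discount_plus_units = t['discount'] + t['units']:
   units  discount product   region  discount_plus_units
0     69        15    Bolt  Central                   84
3      1         9    Bolt    South                   10
6     26         4  Sensor    North                   30
7     55        13  Sensor     West                   68
8      7        26   Panel     East                   33
filter rows where discount_plus_units > 10:
   units  discount product   region  discount_plus_units
0     69        15    Bolt  Central                   84
6     26         4  Sensor    North                   30
7     55        13  Sensor     West                   68
8      7        26   Panel     East                   33
Finally, mean of column 'discount_plus_units' = 53.75.

53.75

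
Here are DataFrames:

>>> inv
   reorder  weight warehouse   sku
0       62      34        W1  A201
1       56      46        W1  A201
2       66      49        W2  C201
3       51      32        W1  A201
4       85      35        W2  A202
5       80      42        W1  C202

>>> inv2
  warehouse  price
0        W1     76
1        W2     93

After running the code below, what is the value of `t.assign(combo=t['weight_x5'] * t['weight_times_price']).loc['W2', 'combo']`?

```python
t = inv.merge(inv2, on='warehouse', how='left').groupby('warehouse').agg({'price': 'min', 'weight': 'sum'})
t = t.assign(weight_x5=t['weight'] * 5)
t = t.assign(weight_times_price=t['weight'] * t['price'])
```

merge on 'warehouse' (how='left') → 6 rows:
   reorder  weight warehouse   sku  price
0       62      34        W1  A201     76
1       56      46        W1  A201     76
2       66      49        W2  C201     93
3       51      32        W1  A201     76
4       85      35        W2  A202     93
5       80      42        W1  C202     76
group by warehouse: min(price), sum(weight):
           price  weight
warehouse               
W1            76     154
W2            93      84
add column weight_x5 = t['weight'] * 5:
           price  weight  weight_x5
warehouse                          
W1            76     154        770
W2            93      84        420
add column weight_times_price = t['weight'] * t['price']:
           price  weight  weight_x5  weight_times_price
warehouse                                              
W1            76     154        770               11704
W2            93      84        420                7812
add column combo = t['weight_x5'] * t['weight_times_price']:
           price  weight  weight_x5  weight_times_price    combo
warehouse                                                       
W1            76     154        770               11704  9012080
W2            93      84        420                7812  3281040

3281040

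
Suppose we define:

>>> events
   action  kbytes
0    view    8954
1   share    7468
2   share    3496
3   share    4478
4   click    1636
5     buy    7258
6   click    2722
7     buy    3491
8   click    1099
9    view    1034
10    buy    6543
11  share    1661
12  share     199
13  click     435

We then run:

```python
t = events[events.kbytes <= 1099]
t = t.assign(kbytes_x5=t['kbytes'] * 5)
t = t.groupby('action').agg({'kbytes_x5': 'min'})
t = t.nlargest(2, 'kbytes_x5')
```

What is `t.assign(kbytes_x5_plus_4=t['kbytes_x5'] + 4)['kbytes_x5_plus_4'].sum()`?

filter rows where kbytes <= 1099:
   action  kbytes
8   click    1099
9    view    1034
12  share     199
13  click     435
add column kbytes_x5 = t['kbytes'] * 5:
   action  kbytes  kbytes_x5
8   click    1099       5495
9    view    1034       5170
12  share     199        995
13  click     435       2175
group by action, min of kbytes_x5:
        kbytes_x5
action           
click        2175
share         995
view         5170
take 2 rows with largest kbytes_x5:
        kbytes_x5
action           
view         5170
click        2175
add column kbytes_x5_plus_4 = t['kbytes_x5'] + 4:
        kbytes_x5  kbytes_x5_plus_4
action                             
view         5170              5174
click        2175              2179

7353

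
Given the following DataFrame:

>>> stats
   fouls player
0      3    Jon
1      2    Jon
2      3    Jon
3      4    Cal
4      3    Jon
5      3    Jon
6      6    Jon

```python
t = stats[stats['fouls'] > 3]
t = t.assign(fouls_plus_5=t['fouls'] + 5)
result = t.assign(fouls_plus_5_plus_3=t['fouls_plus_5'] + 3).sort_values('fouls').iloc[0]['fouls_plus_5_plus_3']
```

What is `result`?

12

filter rows where fouls > 3:
   fouls player
3      4    Cal
6      6    Jon
add column fouls_plus_5 = t['fouls'] + 5:
   fouls player  fouls_plus_5
3      4    Cal             9
6      6    Jon            11
add column fouls_plus_5_plus_3 = t['fouls_plus_5'] + 3:
   fouls player  fouls_plus_5  fouls_plus_5_plus_3
3      4    Cal             9                   12
6      6    Jon            11                   14
sort by fouls:
   fouls player  fouls_plus_5  fouls_plus_5_plus_3
3      4    Cal             9                   12
6      6    Jon            11                   14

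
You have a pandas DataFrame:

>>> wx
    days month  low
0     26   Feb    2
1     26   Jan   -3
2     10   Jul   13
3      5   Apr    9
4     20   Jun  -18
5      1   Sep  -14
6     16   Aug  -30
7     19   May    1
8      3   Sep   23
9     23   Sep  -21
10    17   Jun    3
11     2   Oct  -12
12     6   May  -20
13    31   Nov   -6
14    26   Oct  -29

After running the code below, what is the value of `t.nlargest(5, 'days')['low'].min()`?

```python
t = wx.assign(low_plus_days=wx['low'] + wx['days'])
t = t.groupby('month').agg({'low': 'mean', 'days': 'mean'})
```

-30.0

add column low_plus_days = wx['low'] + wx['days']:
    days month  low  low_plus_days
0     26   Feb    2             28
1     26   Jan   -3             23
2     10   Jul   13             23
3      5   Apr    9             14
4     20   Jun  -18              2
5      1   Sep  -14            -13
6     16   Aug  -30            -14
7     19   May    1             20
8      3   Sep   23             26
9     23   Sep  -21              2
10    17   Jun    3             20
11     2   Oct  -12            -10
12     6   May  -20            -14
13    31   Nov   -6             25
14    26   Oct  -29             -3
group by month: mean(low), mean(days):
        low  days
month            
Apr     9.0   5.0
Aug   -30.0  16.0
Feb     2.0  26.0
Jan    -3.0  26.0
Jul    13.0  10.0
Jun    -7.5  18.5
May    -9.5  12.5
Nov    -6.0  31.0
Oct   -20.5  14.0
Sep    -4.0   9.0
take 5 rows with largest days:
        low  days
month            
Nov    -6.0  31.0
Feb     2.0  26.0
Jan    -3.0  26.0
Jun    -7.5  18.5
Aug   -30.0  16.0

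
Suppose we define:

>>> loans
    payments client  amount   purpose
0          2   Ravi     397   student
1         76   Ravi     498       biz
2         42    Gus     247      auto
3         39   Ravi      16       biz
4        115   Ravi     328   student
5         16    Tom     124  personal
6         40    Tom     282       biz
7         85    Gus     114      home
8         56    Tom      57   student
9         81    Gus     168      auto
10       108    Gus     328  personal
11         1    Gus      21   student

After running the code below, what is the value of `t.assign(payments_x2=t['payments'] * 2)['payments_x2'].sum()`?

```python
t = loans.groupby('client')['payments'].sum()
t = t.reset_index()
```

1322

group by client, sum of payments:
client
Gus     317
Ravi    232
Tom     112
Name: payments, dtype: int64
reset_index():
  client  payments
0    Gus       317
1   Ravi       232
2    Tom       112
add column payments_x2 = t['payments'] * 2:
  client  payments  payments_x2
0    Gus       317          634
1   Ravi       232          464
2    Tom       112          224
sum of column 'payments_x2' → 1322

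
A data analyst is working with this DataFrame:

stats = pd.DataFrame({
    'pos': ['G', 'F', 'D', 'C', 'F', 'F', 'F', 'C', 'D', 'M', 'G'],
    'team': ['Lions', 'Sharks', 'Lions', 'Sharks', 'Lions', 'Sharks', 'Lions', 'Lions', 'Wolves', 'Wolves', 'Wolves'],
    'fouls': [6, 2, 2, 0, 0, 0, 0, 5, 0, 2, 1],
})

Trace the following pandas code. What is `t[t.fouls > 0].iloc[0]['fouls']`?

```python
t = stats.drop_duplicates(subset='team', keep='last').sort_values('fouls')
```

1

drop duplicate team (keep=last):
   pos    team  fouls
5    F  Sharks      0
7    C   Lions      5
10   G  Wolves      1
sort by fouls:
   pos    team  fouls
5    F  Sharks      0
10   G  Wolves      1
7    C   Lions      5
filter rows where fouls > 0:
   pos    team  fouls
10   G  Wolves      1
7    C   Lions      5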